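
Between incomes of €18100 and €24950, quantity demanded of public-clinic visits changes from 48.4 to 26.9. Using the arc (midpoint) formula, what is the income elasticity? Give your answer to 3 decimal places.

-1.794

ΔQ = 26.9 − 48.4 = -21.5; midpoint Q̄ = (48.4 + 26.9)/2 = 37.65.
ΔI = 24950 − 18100 = 6850; midpoint Ī = (18100 + 24950)/2 = 21525.
η = (ΔQ/Q̄) ÷ (ΔI/Ī) = (-21.5/37.65) ÷ (6850/21525) = -1.794.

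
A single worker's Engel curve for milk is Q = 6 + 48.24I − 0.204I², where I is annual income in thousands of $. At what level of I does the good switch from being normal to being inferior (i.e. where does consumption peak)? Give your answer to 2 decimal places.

dQ/dI = 48.24 − 0.408I.
The good is inferior where dQ/dI < 0. Setting dQ/dI = 0 gives I = 48.24 / 0.408 = 118.24.

118.24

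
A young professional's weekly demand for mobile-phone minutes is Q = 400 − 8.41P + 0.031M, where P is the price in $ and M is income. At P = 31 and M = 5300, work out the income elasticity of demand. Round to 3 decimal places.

At P = 31, M = 5300: Q = 303.590.
Holding P constant, ∂Q/∂M = 0.031.
η_M = (∂Q/∂M)·(M/Q) = 0.031 × (5300/303.590) = 0.541.

0.541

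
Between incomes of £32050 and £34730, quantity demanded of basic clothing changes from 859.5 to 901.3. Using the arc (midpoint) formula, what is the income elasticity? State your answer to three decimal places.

ΔQ = 901.3 − 859.5 = 41.8; midpoint Q̄ = (859.5 + 901.3)/2 = 880.4.
ΔI = 34730 − 32050 = 2680; midpoint Ī = (32050 + 34730)/2 = 33390.
η = (ΔQ/Q̄) ÷ (ΔI/Ī) = (41.8/880.4) ÷ (2680/33390) = 0.592.

0.592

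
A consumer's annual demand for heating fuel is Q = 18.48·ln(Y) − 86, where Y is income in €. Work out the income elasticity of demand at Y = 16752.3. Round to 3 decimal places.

0.197

At Y = 16752.3: Q = 93.742.
dQ/dY = 18.48/Y = 0.00110313 at this income.
η = (dQ/dY)·(Y/Q) = 0.00110313 × (16752.3/93.742) = 0.197.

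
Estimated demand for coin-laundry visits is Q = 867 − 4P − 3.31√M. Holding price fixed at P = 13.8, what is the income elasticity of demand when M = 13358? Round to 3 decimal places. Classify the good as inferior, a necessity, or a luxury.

-0.446 (inferior good)

At P = 13.8, M = 13358: Q = 429.241.
Holding P constant, ∂Q/∂M = -3.31/(2√M) = -0.0143195.
η_M = (∂Q/∂M)·(M/Q) = -0.0143195 × (13358/429.241) = -0.446.
Since η < 0, this is an inferior good.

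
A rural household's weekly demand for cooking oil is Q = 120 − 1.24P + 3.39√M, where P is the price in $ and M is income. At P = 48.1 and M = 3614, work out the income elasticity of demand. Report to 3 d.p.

0.386

At P = 48.1, M = 3614: Q = 264.151.
Holding P constant, ∂Q/∂M = 3.39/(2√M) = 0.0281952.
η_M = (∂Q/∂M)·(M/Q) = 0.0281952 × (3614/264.151) = 0.386.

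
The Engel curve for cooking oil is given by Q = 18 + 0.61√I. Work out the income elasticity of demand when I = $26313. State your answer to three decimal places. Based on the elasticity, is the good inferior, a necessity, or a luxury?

At I = 26313: Q = 116.950.
dQ/dI = 0.61/(2√I) = 0.00188025 at this income.
η = (dQ/dI)·(I/Q) = 0.00188025 × (26313/116.950) = 0.423.
Since 0 < η < 1, the good is a necessity.

0.423 (necessity)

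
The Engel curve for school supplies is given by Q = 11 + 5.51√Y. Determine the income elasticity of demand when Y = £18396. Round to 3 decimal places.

0.493

At Y = 18396: Q = 758.332.
dQ/dY = 5.51/(2√Y) = 0.0203123 at this income.
η = (dQ/dY)·(Y/Q) = 0.0203123 × (18396/758.332) = 0.493.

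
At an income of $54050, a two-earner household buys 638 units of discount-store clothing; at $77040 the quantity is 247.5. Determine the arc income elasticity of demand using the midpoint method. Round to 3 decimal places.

-2.515

ΔQ = 247.5 − 638 = -390.5; midpoint Q̄ = (638 + 247.5)/2 = 442.75.
ΔI = 77040 − 54050 = 22990; midpoint Ī = (54050 + 77040)/2 = 65545.
η = (ΔQ/Q̄) ÷ (ΔI/Ī) = (-390.5/442.75) ÷ (22990/65545) = -2.515.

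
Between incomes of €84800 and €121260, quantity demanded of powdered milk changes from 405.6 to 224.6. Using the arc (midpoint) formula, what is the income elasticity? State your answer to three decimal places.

-1.623

ΔQ = 224.6 − 405.6 = -181; midpoint Q̄ = (405.6 + 224.6)/2 = 315.1.
ΔI = 121260 − 84800 = 36460; midpoint Ī = (84800 + 121260)/2 = 103030.
η = (ΔQ/Q̄) ÷ (ΔI/Ī) = (-181/315.1) ÷ (36460/103030) = -1.623.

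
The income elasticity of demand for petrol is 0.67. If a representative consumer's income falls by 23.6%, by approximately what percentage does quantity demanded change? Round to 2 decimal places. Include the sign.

-15.81%

%ΔQ ≈ η × %ΔI = 0.67 × (-23.6%) = -15.81%.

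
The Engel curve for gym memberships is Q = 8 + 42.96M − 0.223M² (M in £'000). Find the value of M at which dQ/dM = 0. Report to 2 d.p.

96.32

dQ/dM = 42.96 − 0.446M.
The good is inferior where dQ/dM < 0. Setting dQ/dM = 0 gives M = 42.96 / 0.446 = 96.32.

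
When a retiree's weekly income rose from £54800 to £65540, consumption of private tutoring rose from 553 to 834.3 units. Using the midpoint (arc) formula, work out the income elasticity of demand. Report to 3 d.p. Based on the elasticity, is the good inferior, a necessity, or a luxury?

ΔQ = 834.3 − 553 = 281.3; midpoint Q̄ = (553 + 834.3)/2 = 693.65.
ΔI = 65540 − 54800 = 10740; midpoint Ī = (54800 + 65540)/2 = 60170.
η = (ΔQ/Q̄) ÷ (ΔI/Ī) = (281.3/693.65) ÷ (10740/60170) = 2.272.
η > 1 ⇒ luxury.

2.272 (luxury)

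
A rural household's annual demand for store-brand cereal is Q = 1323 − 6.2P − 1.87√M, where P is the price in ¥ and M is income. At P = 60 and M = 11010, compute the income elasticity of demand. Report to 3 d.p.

-0.130

At P = 60, M = 11010: Q = 754.784.
Holding P constant, ∂Q/∂M = -1.87/(2√M) = -0.00891083.
η_M = (∂Q/∂M)·(M/Q) = -0.00891083 × (11010/754.784) = -0.130.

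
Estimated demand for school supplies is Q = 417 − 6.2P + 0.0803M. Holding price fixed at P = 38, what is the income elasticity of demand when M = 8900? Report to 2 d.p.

At P = 38, M = 8900: Q = 896.070.
Holding P constant, ∂Q/∂M = 0.0803.
η_M = (∂Q/∂M)·(M/Q) = 0.0803 × (8900/896.070) = 0.80.

0.80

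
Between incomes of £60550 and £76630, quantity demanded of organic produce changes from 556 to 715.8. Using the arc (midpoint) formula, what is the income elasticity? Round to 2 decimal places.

1.07

ΔQ = 715.8 − 556 = 159.8; midpoint Q̄ = (556 + 715.8)/2 = 635.9.
ΔI = 76630 − 60550 = 16080; midpoint Ī = (60550 + 76630)/2 = 68590.
η = (ΔQ/Q̄) ÷ (ΔI/Ī) = (159.8/635.9) ÷ (16080/68590) = 1.07.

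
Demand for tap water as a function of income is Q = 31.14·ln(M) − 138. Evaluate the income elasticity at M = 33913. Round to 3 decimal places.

At M = 33913: Q = 186.839.
dQ/dM = 31.14/M = 0.000918232 at this income.
η = (dQ/dM)·(M/Q) = 0.000918232 × (33913/186.839) = 0.167.

0.167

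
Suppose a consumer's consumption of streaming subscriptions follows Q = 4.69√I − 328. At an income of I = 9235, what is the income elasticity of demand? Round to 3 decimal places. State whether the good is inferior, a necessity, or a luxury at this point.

1.837 (luxury)

At I = 9235: Q = 122.704.
dQ/dI = 4.69/(2√I) = 0.0244019 at this income.
η = (dQ/dI)·(I/Q) = 0.0244019 × (9235/122.704) = 1.837.
Since η > 1, the good is a luxury.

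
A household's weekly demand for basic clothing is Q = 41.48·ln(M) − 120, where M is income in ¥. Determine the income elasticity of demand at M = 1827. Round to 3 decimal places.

At M = 1827: Q = 191.533.
dQ/dM = 41.48/M = 0.0227039 at this income.
η = (dQ/dM)·(M/Q) = 0.0227039 × (1827/191.533) = 0.217.

0.217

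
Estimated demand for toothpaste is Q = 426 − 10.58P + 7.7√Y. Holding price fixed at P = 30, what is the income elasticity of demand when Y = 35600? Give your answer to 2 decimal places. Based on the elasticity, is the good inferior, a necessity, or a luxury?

At P = 30, Y = 35600: Q = 1561.433.
Holding P constant, ∂Q/∂Y = 7.7/(2√Y) = 0.020405.
η_Y = (∂Q/∂Y)·(Y/Q) = 0.020405 × (35600/1561.433) = 0.47.
Since 0 < η < 1, this is a necessity.

0.47 (necessity)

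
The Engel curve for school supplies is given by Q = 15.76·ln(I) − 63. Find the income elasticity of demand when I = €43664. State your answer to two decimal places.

At I = 43664: Q = 105.384.
dQ/dI = 15.76/I = 0.000360938 at this income.
η = (dQ/dI)·(I/Q) = 0.000360938 × (43664/105.384) = 0.15.

0.15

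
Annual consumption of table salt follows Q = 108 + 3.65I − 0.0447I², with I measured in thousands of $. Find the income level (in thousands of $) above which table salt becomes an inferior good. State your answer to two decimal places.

40.83

dQ/dI = 3.65 − 0.0894I.
The good is inferior where dQ/dI < 0. Setting dQ/dI = 0 gives I = 3.65 / 0.0894 = 40.83.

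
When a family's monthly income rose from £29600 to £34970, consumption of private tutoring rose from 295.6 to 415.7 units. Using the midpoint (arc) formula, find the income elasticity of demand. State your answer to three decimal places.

2.030

ΔQ = 415.7 − 295.6 = 120.1; midpoint Q̄ = (295.6 + 415.7)/2 = 355.65.
ΔI = 34970 − 29600 = 5370; midpoint Ī = (29600 + 34970)/2 = 32285.
η = (ΔQ/Q̄) ÷ (ΔI/Ī) = (120.1/355.65) ÷ (5370/32285) = 2.030.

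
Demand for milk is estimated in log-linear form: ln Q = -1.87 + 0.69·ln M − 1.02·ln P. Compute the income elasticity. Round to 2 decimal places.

0.69

In a log-linear demand, the coefficient on ln M is the income elasticity.
So η = 0.69.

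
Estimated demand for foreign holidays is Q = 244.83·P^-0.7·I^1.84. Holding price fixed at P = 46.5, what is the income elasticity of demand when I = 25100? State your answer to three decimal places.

1.840

For a multiplicative demand Q = A·P^α·I^β, the income elasticity is β everywhere.
Here β = 1.84, so η = 1.840.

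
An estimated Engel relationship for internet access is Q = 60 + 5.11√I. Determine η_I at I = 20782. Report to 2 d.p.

At I = 20782: Q = 796.656.
dQ/dI = 5.11/(2√I) = 0.0177234 at this income.
η = (dQ/dI)·(I/Q) = 0.0177234 × (20782/796.656) = 0.46.

0.46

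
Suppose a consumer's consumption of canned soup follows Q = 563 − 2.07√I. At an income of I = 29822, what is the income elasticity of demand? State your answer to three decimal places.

At I = 29822: Q = 205.531.
dQ/dI = -2.07/(2√I) = -0.00599338 at this income.
η = (dQ/dI)·(I/Q) = -0.00599338 × (29822/205.531) = -0.870.

-0.870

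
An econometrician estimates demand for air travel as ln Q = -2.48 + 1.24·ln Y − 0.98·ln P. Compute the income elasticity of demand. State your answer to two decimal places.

In a log-linear demand, the coefficient on ln Y is the income elasticity.
So η = 1.24.

1.24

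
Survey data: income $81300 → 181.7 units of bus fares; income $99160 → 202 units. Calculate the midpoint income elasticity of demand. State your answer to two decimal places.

0.53

ΔQ = 202 − 181.7 = 20.3; midpoint Q̄ = (181.7 + 202)/2 = 191.85.
ΔI = 99160 − 81300 = 17860; midpoint Ī = (81300 + 99160)/2 = 90230.
η = (ΔQ/Q̄) ÷ (ΔI/Ī) = (20.3/191.85) ÷ (17860/90230) = 0.53.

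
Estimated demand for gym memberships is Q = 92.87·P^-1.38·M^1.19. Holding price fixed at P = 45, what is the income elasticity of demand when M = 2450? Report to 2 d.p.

For a multiplicative demand Q = A·P^α·M^β, the income elasticity is β everywhere.
Here β = 1.19, so η = 1.19.

1.19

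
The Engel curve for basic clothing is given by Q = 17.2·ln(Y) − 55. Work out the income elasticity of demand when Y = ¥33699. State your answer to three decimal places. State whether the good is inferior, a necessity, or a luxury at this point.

At Y = 33699: Q = 124.314.
dQ/dY = 17.2/Y = 0.000510401 at this income.
η = (dQ/dY)·(Y/Q) = 0.000510401 × (33699/124.314) = 0.138.
Since 0 < η < 1, the good is a necessity.

0.138 (necessity)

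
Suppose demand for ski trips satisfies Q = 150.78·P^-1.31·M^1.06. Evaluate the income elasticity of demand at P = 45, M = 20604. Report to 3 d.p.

1.060

For a multiplicative demand Q = A·P^α·M^β, the income elasticity is β everywhere.
Here β = 1.06, so η = 1.060.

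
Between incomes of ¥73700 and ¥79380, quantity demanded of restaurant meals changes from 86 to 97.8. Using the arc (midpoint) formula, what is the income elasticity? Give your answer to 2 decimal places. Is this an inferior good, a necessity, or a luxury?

ΔQ = 97.8 − 86 = 11.8; midpoint Q̄ = (86 + 97.8)/2 = 91.9.
ΔI = 79380 − 73700 = 5680; midpoint Ī = (73700 + 79380)/2 = 76540.
η = (ΔQ/Q̄) ÷ (ΔI/Ī) = (11.8/91.9) ÷ (5680/76540) = 1.73.
η > 1 ⇒ luxury.

1.73 (luxury)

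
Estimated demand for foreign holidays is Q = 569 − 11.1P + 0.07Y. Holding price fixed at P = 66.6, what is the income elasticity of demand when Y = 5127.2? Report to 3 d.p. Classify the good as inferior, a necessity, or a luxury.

At P = 66.6, Y = 5127.2: Q = 188.644.
Holding P constant, ∂Q/∂Y = 0.07.
η_Y = (∂Q/∂Y)·(Y/Q) = 0.07 × (5127.2/188.644) = 1.903.
Since η > 1, this is a luxury.

1.903 (luxury)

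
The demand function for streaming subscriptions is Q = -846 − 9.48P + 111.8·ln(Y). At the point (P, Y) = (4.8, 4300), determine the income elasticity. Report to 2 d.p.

2.55

At P = 4.8, Y = 4300: Q = 43.856.
Holding P constant, ∂Q/∂Y = 111.8/Y = 0.026.
η_Y = (∂Q/∂Y)·(Y/Q) = 0.026 × (4300/43.856) = 2.55.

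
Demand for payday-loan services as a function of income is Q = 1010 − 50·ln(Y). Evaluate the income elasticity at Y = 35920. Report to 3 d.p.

At Y = 35920: Q = 485.548.
dQ/dY = -50/Y = -0.00139198 at this income.
η = (dQ/dY)·(Y/Q) = -0.00139198 × (35920/485.548) = -0.103.

-0.103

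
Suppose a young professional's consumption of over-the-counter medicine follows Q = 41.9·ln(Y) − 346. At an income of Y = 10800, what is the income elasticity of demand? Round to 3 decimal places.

0.971

At Y = 10800: Q = 43.138.
dQ/dY = 41.9/Y = 0.00387963 at this income.
η = (dQ/dY)·(Y/Q) = 0.00387963 × (10800/43.138) = 0.971.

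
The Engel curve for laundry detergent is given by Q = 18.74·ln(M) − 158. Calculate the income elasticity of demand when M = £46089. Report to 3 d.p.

At M = 46089: Q = 43.236.
dQ/dM = 18.74/M = 0.000406605 at this income.
η = (dQ/dM)·(M/Q) = 0.000406605 × (46089/43.236) = 0.433.

0.433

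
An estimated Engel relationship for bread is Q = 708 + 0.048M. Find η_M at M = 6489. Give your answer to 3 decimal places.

At M = 6489: Q = 1019.472.
dQ/dM = 0.048.
η = (dQ/dM)·(M/Q) = 0.048 × (6489/1019.472) = 0.306.

0.306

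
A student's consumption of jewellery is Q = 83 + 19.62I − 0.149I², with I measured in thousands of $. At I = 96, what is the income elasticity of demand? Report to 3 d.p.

At I = 96: Q = 593.3360.
dQ/dI = 19.62 − 0.298I = -8.98800.
η = (dQ/dI)·(I/Q) = -8.98800 × (96/593.3360) = -1.454.

-1.454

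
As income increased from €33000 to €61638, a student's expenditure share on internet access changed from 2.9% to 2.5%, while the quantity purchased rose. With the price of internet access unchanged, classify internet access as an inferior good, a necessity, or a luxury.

necessity

Quantity rises but the budget share falls as income rises, so 0 < η < 1.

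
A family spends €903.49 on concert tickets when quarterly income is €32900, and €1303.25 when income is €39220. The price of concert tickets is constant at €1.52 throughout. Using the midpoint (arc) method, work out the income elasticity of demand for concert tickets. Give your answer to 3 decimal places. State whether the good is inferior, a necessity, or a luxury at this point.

2.067 (luxury)

With a constant price, Q₁ = 903.49/1.52 = 594.401 and Q₂ = 1303.25/1.52 = 857.401 (equivalently, work directly with expenditure since P cancels).
Midpoint %ΔQ = (1303.25 − 903.49)/1103.37 = 0.36231; midpoint %ΔI = (39220 − 32900)/36060 = 0.17526.
η = 0.36231 / 0.17526 = 2.067.
η > 1 ⇒ luxury.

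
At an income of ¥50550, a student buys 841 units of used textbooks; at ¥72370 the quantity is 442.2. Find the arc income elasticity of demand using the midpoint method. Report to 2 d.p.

-1.75

ΔQ = 442.2 − 841 = -398.8; midpoint Q̄ = (841 + 442.2)/2 = 641.6.
ΔI = 72370 − 50550 = 21820; midpoint Ī = (50550 + 72370)/2 = 61460.
η = (ΔQ/Q̄) ÷ (ΔI/Ī) = (-398.8/641.6) ÷ (21820/61460) = -1.75.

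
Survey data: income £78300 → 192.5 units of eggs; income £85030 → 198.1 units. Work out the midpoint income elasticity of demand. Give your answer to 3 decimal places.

ΔQ = 198.1 − 192.5 = 5.6; midpoint Q̄ = (192.5 + 198.1)/2 = 195.3.
ΔI = 85030 − 78300 = 6730; midpoint Ī = (78300 + 85030)/2 = 81665.
η = (ΔQ/Q̄) ÷ (ΔI/Ī) = (5.6/195.3) ÷ (6730/81665) = 0.348.

0.348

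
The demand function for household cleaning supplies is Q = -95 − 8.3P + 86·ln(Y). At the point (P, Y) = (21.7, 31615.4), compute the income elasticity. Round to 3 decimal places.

0.140

At P = 21.7, Y = 31615.4: Q = 615.970.
Holding P constant, ∂Q/∂Y = 86/Y = 0.00272019.
η_Y = (∂Q/∂Y)·(Y/Q) = 0.00272019 × (31615.4/615.970) = 0.140.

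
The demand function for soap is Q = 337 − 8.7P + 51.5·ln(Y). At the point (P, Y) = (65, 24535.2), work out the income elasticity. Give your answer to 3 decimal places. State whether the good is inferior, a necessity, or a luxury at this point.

0.176 (necessity)

At P = 65, Y = 24535.2: Q = 292.055.
Holding P constant, ∂Q/∂Y = 51.5/Y = 0.00209903.
η_Y = (∂Q/∂Y)·(Y/Q) = 0.00209903 × (24535.2/292.055) = 0.176.
Since 0 < η < 1, this is a necessity.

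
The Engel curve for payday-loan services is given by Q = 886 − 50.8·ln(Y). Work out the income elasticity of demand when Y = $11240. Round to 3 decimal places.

-0.123

At Y = 11240: Q = 412.177.
dQ/dY = -50.8/Y = -0.00451957 at this income.
η = (dQ/dY)·(Y/Q) = -0.00451957 × (11240/412.177) = -0.123.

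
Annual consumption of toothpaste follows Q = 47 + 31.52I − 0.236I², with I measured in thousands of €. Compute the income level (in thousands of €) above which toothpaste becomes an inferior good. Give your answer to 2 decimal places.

66.78

dQ/dI = 31.52 − 0.472I.
The good is inferior where dQ/dI < 0. Setting dQ/dI = 0 gives I = 31.52 / 0.472 = 66.78.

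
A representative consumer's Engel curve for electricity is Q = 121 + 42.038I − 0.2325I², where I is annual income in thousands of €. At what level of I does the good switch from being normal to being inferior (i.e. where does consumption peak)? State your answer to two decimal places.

90.40

dQ/dI = 42.038 − 0.465I.
The good is inferior where dQ/dI < 0. Setting dQ/dI = 0 gives I = 42.038 / 0.465 = 90.40.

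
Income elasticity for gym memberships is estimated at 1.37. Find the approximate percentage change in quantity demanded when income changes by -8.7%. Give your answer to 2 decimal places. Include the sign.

-11.92%

%ΔQ ≈ η × %ΔI = 1.37 × (-8.7%) = -11.92%.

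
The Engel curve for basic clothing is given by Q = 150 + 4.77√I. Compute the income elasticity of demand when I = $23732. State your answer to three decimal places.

At I = 23732: Q = 884.828.
dQ/dI = 4.77/(2√I) = 0.0154818 at this income.
η = (dQ/dI)·(I/Q) = 0.0154818 × (23732/884.828) = 0.415.

0.415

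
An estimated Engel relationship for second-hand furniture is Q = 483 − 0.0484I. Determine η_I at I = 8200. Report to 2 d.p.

At I = 8200: Q = 86.120.
dQ/dI = −0.0484.
η = (dQ/dI)·(I/Q) = -0.0484 × (8200/86.120) = -4.61.

-4.61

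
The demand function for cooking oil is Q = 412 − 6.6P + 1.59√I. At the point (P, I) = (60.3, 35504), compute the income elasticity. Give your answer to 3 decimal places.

At P = 60.3, I = 35504: Q = 313.616.
Holding P constant, ∂Q/∂I = 1.59/(2√I) = 0.00421918.
η_I = (∂Q/∂I)·(I/Q) = 0.00421918 × (35504/313.616) = 0.478.

0.478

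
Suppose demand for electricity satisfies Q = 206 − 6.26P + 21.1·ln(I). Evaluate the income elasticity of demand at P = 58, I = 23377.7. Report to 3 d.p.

0.382

At P = 58, I = 23377.7: Q = 55.176.
Holding P constant, ∂Q/∂I = 21.1/I = 0.00090257.
η_I = (∂Q/∂I)·(I/Q) = 0.00090257 × (23377.7/55.176) = 0.382.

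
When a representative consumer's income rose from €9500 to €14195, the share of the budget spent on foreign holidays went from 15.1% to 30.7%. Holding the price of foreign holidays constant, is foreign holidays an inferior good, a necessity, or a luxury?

The budget share rises as income rises, so η > 1.

luxury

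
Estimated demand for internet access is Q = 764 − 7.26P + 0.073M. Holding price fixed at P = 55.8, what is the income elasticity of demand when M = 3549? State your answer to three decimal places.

0.419

At P = 55.8, M = 3549: Q = 617.969.
Holding P constant, ∂Q/∂M = 0.073.
η_M = (∂Q/∂M)·(M/Q) = 0.073 × (3549/617.969) = 0.419.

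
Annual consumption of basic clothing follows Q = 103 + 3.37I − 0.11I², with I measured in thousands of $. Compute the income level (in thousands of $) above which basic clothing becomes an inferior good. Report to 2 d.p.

dQ/dI = 3.37 − 0.22I.
The good is inferior where dQ/dI < 0. Setting dQ/dI = 0 gives I = 3.37 / 0.22 = 15.32.

15.32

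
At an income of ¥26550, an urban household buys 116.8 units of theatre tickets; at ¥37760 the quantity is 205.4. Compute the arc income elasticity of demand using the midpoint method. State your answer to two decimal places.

ΔQ = 205.4 − 116.8 = 88.6; midpoint Q̄ = (116.8 + 205.4)/2 = 161.1.
ΔI = 37760 − 26550 = 11210; midpoint Ī = (26550 + 37760)/2 = 32155.
η = (ΔQ/Q̄) ÷ (ΔI/Ī) = (88.6/161.1) ÷ (11210/32155) = 1.58.

1.58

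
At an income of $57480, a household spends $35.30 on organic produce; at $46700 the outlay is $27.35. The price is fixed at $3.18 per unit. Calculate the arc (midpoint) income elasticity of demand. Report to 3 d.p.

With a constant price, Q₁ = 35.30/3.18 = 11.101 and Q₂ = 27.35/3.18 = 8.601 (equivalently, work directly with expenditure since P cancels).
Midpoint %ΔQ = (27.35 − 35.30)/31.33 = -0.25379; midpoint %ΔI = (46700 − 57480)/52090 = -0.20695.
η = -0.25379 / -0.20695 = 1.226.

1.226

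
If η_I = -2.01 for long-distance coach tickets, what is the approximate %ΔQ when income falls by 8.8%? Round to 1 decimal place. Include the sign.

17.7%

%ΔQ ≈ η × %ΔI = -2.01 × (-8.8%) = 17.7%.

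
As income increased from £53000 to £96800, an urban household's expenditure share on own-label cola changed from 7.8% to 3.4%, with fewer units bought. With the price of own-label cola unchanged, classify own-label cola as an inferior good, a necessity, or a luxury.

inferior good

Quantity demanded falls as income rises, so η < 0.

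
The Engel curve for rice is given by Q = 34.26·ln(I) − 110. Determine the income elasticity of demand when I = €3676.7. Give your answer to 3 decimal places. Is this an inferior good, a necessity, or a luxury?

0.200 (necessity)

At I = 3676.7: Q = 171.267.
dQ/dI = 34.26/I = 0.00931814 at this income.
η = (dQ/dI)·(I/Q) = 0.00931814 × (3676.7/171.267) = 0.200.
Since 0 < η < 1, the good is a necessity.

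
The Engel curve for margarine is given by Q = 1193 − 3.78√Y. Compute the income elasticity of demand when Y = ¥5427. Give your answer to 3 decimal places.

-0.152

At Y = 5427: Q = 914.534.
dQ/dY = -3.78/(2√Y) = -0.0256556 at this income.
η = (dQ/dY)·(Y/Q) = -0.0256556 × (5427/914.534) = -0.152.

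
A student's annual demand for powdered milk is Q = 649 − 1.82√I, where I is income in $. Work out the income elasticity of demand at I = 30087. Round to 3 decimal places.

At I = 30087: Q = 333.310.
dQ/dI = -1.82/(2√I) = -0.00524629 at this income.
η = (dQ/dI)·(I/Q) = -0.00524629 × (30087/333.310) = -0.474.

-0.474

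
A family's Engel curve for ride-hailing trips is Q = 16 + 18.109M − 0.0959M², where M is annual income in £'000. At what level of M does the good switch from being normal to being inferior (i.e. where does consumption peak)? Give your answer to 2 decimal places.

dQ/dM = 18.109 − 0.1918M.
The good is inferior where dQ/dM < 0. Setting dQ/dM = 0 gives M = 18.109 / 0.1918 = 94.42.

94.42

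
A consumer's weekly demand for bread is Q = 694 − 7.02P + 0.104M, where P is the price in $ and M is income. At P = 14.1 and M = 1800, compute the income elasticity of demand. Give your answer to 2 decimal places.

0.24

At P = 14.1, M = 1800: Q = 782.218.
Holding P constant, ∂Q/∂M = 0.104.
η_M = (∂Q/∂M)·(M/Q) = 0.104 × (1800/782.218) = 0.24.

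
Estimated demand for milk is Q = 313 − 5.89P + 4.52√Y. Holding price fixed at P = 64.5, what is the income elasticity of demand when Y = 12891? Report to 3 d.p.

At P = 64.5, Y = 12891: Q = 446.289.
Holding P constant, ∂Q/∂Y = 4.52/(2√Y) = 0.0199051.
η_Y = (∂Q/∂Y)·(Y/Q) = 0.0199051 × (12891/446.289) = 0.575.

0.575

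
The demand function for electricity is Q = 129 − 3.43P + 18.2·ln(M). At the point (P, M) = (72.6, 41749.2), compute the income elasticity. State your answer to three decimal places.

0.247

At P = 72.6, M = 41749.2: Q = 73.620.
Holding P constant, ∂Q/∂M = 18.2/M = 0.000435936.
η_M = (∂Q/∂M)·(M/Q) = 0.000435936 × (41749.2/73.620) = 0.247.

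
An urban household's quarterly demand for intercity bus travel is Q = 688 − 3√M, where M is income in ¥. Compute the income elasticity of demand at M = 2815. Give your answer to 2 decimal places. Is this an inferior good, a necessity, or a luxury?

At M = 2815: Q = 528.830.
dQ/dM = -3/(2√M) = -0.0282717 at this income.
η = (dQ/dM)·(M/Q) = -0.0282717 × (2815/528.830) = -0.15.
Since η < 0, the good is an inferior good.

-0.15 (inferior good)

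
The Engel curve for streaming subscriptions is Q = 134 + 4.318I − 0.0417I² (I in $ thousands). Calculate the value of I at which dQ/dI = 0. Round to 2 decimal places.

51.77

dQ/dI = 4.318 − 0.0834I.
The good is inferior where dQ/dI < 0. Setting dQ/dI = 0 gives I = 4.318 / 0.0834 = 51.77.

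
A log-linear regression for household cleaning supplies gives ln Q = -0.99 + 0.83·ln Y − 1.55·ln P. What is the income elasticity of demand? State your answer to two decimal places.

0.83

In a log-linear demand, the coefficient on ln Y is the income elasticity.
So η = 0.83.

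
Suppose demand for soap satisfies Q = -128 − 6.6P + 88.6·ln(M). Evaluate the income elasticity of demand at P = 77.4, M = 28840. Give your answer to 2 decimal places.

0.33

At P = 77.4, M = 28840: Q = 271.039.
Holding P constant, ∂Q/∂M = 88.6/M = 0.00307212.
η_M = (∂Q/∂M)·(M/Q) = 0.00307212 × (28840/271.039) = 0.33.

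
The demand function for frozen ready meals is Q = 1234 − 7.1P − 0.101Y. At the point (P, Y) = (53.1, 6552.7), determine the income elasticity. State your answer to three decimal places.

-3.391

At P = 53.1, Y = 6552.7: Q = 195.167.
Holding P constant, ∂Q/∂Y = −0.101.
η_Y = (∂Q/∂Y)·(Y/Q) = -0.101 × (6552.7/195.167) = -3.391.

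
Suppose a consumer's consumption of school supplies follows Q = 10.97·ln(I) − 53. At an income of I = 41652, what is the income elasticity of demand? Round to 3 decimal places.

At I = 41652: Q = 63.689.
dQ/dI = 10.97/I = 0.000263373 at this income.
η = (dQ/dI)·(I/Q) = 0.000263373 × (41652/63.689) = 0.172.

0.172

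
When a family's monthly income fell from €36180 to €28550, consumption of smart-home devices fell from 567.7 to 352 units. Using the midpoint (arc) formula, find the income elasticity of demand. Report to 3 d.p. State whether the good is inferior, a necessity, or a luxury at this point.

1.990 (luxury)

ΔQ = 352 − 567.7 = -215.7; midpoint Q̄ = (567.7 + 352)/2 = 459.85.
ΔI = 28550 − 36180 = -7630; midpoint Ī = (36180 + 28550)/2 = 32365.
η = (ΔQ/Q̄) ÷ (ΔI/Ī) = (-215.7/459.85) ÷ (-7630/32365) = 1.990.
η > 1 ⇒ luxury.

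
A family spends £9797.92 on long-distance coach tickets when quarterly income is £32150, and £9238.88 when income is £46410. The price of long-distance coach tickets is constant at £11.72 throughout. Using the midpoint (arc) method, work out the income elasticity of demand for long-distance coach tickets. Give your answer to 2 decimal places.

-0.16

With a constant price, Q₁ = 9797.92/11.72 = 836.000 and Q₂ = 9238.88/11.72 = 788.300 (equivalently, work directly with expenditure since P cancels).
Midpoint %ΔQ = (9238.88 − 9797.92)/9518.40 = -0.05873; midpoint %ΔI = (46410 − 32150)/39280 = 0.36303.
η = -0.05873 / 0.36303 = -0.16.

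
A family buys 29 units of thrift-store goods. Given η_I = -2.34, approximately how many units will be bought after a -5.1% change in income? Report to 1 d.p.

%ΔQ ≈ η × %ΔI = -2.34 × (-5.1%) = 11.934%.
New Q ≈ 29 × (1 + 0.11934) = 32.5.

32.5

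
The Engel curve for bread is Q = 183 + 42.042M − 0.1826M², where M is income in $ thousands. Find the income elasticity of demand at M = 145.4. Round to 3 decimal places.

-0.660

At M = 145.4: Q = 2435.5310.
dQ/dM = 42.042 − 0.3652M = -11.05808.
η = (dQ/dM)·(M/Q) = -11.05808 × (145.4/2435.5310) = -0.660.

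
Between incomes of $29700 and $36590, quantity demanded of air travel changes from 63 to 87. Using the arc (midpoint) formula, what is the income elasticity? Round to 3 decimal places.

1.539

ΔQ = 87 − 63 = 24; midpoint Q̄ = (63 + 87)/2 = 75.
ΔI = 36590 − 29700 = 6890; midpoint Ī = (29700 + 36590)/2 = 33145.
η = (ΔQ/Q̄) ÷ (ΔI/Ī) = (24/75) ÷ (6890/33145) = 1.539.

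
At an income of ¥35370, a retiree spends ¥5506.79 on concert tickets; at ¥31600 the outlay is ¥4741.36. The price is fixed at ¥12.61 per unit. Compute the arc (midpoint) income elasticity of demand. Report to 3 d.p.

With a constant price, Q₁ = 5506.79/12.61 = 436.700 and Q₂ = 4741.36/12.61 = 376.000 (equivalently, work directly with expenditure since P cancels).
Midpoint %ΔQ = (4741.36 − 5506.79)/5124.08 = -0.14938; midpoint %ΔI = (31600 − 35370)/33485 = -0.11259.
η = -0.14938 / -0.11259 = 1.327.

1.327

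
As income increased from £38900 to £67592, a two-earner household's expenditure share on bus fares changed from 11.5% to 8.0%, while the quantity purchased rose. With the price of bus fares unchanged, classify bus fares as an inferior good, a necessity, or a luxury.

Quantity rises but the budget share falls as income rises, so 0 < η < 1.

necessity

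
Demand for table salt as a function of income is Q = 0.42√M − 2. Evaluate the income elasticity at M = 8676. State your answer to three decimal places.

0.527

At M = 8676: Q = 37.121.
dQ/dM = 0.42/(2√M) = 0.00225455 at this income.
η = (dQ/dM)·(M/Q) = 0.00225455 × (8676/37.121) = 0.527.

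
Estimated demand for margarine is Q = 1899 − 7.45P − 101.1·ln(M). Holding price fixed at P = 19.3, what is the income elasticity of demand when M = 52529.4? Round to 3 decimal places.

At P = 19.3, M = 52529.4: Q = 656.346.
Holding P constant, ∂Q/∂M = -101.1/M = -0.00192464.
η_M = (∂Q/∂M)·(M/Q) = -0.00192464 × (52529.4/656.346) = -0.154.

-0.154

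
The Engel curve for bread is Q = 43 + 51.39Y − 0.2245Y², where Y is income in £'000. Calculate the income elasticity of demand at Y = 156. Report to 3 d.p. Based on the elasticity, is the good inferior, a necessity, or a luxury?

At Y = 156: Q = 2596.4080.
dQ/dY = 51.39 − 0.449Y = -18.65400.
η = (dQ/dY)·(Y/Q) = -18.65400 × (156/2596.4080) = -1.121.
η < 0 ⇒ inferior good.

-1.121 (inferior good)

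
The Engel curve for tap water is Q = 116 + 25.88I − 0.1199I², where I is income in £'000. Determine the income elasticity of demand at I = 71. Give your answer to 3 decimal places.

0.466

At I = 71: Q = 1349.0641.
dQ/dI = 25.88 − 0.2398I = 8.85420.
η = (dQ/dI)·(I/Q) = 8.85420 × (71/1349.0641) = 0.466.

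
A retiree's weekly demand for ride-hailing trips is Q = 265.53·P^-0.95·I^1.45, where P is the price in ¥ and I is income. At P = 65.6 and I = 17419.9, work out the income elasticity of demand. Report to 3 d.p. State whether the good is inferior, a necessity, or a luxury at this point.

1.450 (luxury)

For a multiplicative demand Q = A·P^α·I^β, the income elasticity is β everywhere.
Here β = 1.45, so η = 1.450.
Since η > 1, this is a luxury.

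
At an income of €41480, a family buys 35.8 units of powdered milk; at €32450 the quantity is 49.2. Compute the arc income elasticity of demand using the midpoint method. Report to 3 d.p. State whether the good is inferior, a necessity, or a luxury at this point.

ΔQ = 49.2 − 35.8 = 13.4; midpoint Q̄ = (35.8 + 49.2)/2 = 42.5.
ΔI = 32450 − 41480 = -9030; midpoint Ī = (41480 + 32450)/2 = 36965.
η = (ΔQ/Q̄) ÷ (ΔI/Ī) = (13.4/42.5) ÷ (-9030/36965) = -1.291.
η < 0 ⇒ inferior good.

-1.291 (inferior good)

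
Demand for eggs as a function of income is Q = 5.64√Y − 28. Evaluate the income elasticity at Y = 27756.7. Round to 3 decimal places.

0.515

At Y = 27756.7: Q = 911.643.
dQ/dY = 5.64/(2√Y) = 0.0169264 at this income.
η = (dQ/dY)·(Y/Q) = 0.0169264 × (27756.7/911.643) = 0.515.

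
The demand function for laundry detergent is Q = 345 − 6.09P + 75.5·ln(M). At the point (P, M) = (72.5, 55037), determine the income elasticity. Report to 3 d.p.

0.104

At P = 72.5, M = 55037: Q = 727.615.
Holding P constant, ∂Q/∂M = 75.5/M = 0.0013718.
η_M = (∂Q/∂M)·(M/Q) = 0.0013718 × (55037/727.615) = 0.104.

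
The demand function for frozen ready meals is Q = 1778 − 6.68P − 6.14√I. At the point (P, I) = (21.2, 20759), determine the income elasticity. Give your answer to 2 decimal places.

-0.59

At P = 21.2, I = 20759: Q = 751.734.
Holding P constant, ∂Q/∂I = -6.14/(2√I) = -0.0213076.
η_I = (∂Q/∂I)·(I/Q) = -0.0213076 × (20759/751.734) = -0.59.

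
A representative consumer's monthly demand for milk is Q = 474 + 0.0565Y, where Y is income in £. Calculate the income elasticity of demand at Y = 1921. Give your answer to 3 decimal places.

At Y = 1921: Q = 582.537.
dQ/dY = 0.0565.
η = (dQ/dY)·(Y/Q) = 0.0565 × (1921/582.537) = 0.186.

0.186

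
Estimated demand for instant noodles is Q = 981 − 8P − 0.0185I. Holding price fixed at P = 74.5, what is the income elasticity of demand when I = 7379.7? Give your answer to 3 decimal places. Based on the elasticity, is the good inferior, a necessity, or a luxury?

At P = 74.5, I = 7379.7: Q = 248.476.
Holding P constant, ∂Q/∂I = −0.0185.
η_I = (∂Q/∂I)·(I/Q) = -0.0185 × (7379.7/248.476) = -0.549.
Since η < 0, this is an inferior good.

-0.549 (inferior good)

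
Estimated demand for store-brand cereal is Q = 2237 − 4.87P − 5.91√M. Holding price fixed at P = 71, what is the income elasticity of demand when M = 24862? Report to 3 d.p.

-0.486

At P = 71, M = 24862: Q = 959.360.
Holding P constant, ∂Q/∂M = -5.91/(2√M) = -0.0187409.
η_M = (∂Q/∂M)·(M/Q) = -0.0187409 × (24862/959.360) = -0.486.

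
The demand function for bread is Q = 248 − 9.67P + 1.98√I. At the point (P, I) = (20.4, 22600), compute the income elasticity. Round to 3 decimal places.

At P = 20.4, I = 22600: Q = 348.391.
Holding P constant, ∂Q/∂I = 1.98/(2√I) = 0.00658538.
η_I = (∂Q/∂I)·(I/Q) = 0.00658538 × (22600/348.391) = 0.427.

0.427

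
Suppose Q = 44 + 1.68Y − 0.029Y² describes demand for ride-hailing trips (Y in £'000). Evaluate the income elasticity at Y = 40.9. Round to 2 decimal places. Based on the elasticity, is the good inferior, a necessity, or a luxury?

-0.44 (inferior good)

At Y = 40.9: Q = 64.2005.
dQ/dY = 1.68 − 0.058Y = -0.69220.
η = (dQ/dY)·(Y/Q) = -0.69220 × (40.9/64.2005) = -0.44.
η < 0 ⇒ inferior good.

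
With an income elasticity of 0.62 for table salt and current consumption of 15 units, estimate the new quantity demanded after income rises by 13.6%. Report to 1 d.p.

%ΔQ ≈ η × %ΔI = 0.62 × 13.6% = 8.432%.
New Q ≈ 15 × (1 + 0.08432) = 16.3.

16.3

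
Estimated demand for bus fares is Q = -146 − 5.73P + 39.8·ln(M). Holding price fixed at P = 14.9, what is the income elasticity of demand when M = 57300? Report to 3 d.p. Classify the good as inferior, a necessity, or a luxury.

At P = 14.9, M = 57300: Q = 204.674.
Holding P constant, ∂Q/∂M = 39.8/M = 0.00069459.
η_M = (∂Q/∂M)·(M/Q) = 0.00069459 × (57300/204.674) = 0.194.
Since 0 < η < 1, this is a necessity.

0.194 (necessity)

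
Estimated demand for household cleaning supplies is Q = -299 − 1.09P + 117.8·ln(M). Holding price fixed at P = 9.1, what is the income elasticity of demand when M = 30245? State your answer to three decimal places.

0.130

At P = 9.1, M = 30245: Q = 906.434.
Holding P constant, ∂Q/∂M = 117.8/M = 0.00389486.
η_M = (∂Q/∂M)·(M/Q) = 0.00389486 × (30245/906.434) = 0.130.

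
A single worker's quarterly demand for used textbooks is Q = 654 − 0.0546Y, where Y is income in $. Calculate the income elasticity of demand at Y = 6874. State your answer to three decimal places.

At Y = 6874: Q = 278.680.
dQ/dY = −0.0546.
η = (dQ/dY)·(Y/Q) = -0.0546 × (6874/278.680) = -1.347.

-1.347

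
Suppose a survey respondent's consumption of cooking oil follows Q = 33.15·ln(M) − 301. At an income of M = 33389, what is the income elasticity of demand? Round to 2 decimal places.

At M = 33389: Q = 44.290.
dQ/dM = 33.15/M = 0.000992842 at this income.
η = (dQ/dM)·(M/Q) = 0.000992842 × (33389/44.290) = 0.75.

0.75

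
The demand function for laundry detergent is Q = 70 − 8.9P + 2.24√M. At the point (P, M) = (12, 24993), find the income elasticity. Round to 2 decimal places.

At P = 12, M = 24993: Q = 317.326.
Holding P constant, ∂Q/∂M = 2.24/(2√M) = 0.00708449.
η_M = (∂Q/∂M)·(M/Q) = 0.00708449 × (24993/317.326) = 0.56.

0.56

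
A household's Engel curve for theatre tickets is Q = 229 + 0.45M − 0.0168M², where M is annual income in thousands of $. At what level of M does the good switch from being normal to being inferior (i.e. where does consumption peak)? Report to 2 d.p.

dQ/dM = 0.45 − 0.0336M.
The good is inferior where dQ/dM < 0. Setting dQ/dM = 0 gives M = 0.45 / 0.0336 = 13.39.

13.39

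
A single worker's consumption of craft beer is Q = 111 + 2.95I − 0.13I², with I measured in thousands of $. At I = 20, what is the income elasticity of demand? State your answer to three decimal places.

-0.381

At I = 20: Q = 118.0000.
dQ/dI = 2.95 − 0.26I = -2.25000.
η = (dQ/dI)·(I/Q) = -2.25000 × (20/118.0000) = -0.381.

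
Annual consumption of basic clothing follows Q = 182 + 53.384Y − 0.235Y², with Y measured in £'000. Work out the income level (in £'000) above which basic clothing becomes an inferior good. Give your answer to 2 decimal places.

dQ/dY = 53.384 − 0.47Y.
The good is inferior where dQ/dY < 0. Setting dQ/dY = 0 gives Y = 53.384 / 0.47 = 113.58.

113.58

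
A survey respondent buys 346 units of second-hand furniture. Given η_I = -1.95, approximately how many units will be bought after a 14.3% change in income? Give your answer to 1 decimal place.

249.5

%ΔQ ≈ η × %ΔI = -1.95 × 14.3% = -27.885%.
New Q ≈ 346 × (1 − 0.27885) = 249.5.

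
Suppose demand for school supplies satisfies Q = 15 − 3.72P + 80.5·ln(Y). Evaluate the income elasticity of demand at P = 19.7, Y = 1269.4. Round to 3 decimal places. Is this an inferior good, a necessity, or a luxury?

0.156 (necessity)

At P = 19.7, Y = 1269.4: Q = 516.993.
Holding P constant, ∂Q/∂Y = 80.5/Y = 0.0634158.
η_Y = (∂Q/∂Y)·(Y/Q) = 0.0634158 × (1269.4/516.993) = 0.156.
Since 0 < η < 1, this is a necessity.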